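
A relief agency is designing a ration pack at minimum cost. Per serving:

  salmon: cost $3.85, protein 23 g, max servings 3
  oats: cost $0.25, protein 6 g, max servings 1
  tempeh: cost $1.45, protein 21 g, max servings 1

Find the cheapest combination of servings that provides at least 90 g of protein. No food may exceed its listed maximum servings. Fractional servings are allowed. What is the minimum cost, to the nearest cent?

$12.25

Cost per g of protein: oats $0.0417, tempeh $0.0690, salmon $0.1674.
Take 1 serving of oats: +6.0 g protein for $0.25 (total $0.25, still need 84.0 g).
Take 1 serving of tempeh: +21.0 g protein for $1.45 (total $1.70, still need 63.0 g).
Take 2.739 servings of salmon: +63.0 g protein for $10.55 (total $12.25, still need 0.0 g).
Greedy by cheapest-per-g is optimal for a single linear constraint, so the minimum cost is $12.25.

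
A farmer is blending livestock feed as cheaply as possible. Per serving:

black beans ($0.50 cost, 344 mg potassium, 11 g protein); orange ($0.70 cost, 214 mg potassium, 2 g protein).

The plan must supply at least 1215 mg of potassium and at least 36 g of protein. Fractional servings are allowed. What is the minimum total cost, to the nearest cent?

At the optimum either one food covers both requirements or two foods hit both targets exactly; no other combination can be cheaper.
black beans only: max(1215/344, 36/11) = 3.532 servings → $1.77.
orange only: max(1215/214, 36/2) = 18 servings → $12.60.
black beans + orange with both tight: 3.166 servings and 0.5888 servings → $2.00.
The minimum over all feasible corners is $1.77.

$1.77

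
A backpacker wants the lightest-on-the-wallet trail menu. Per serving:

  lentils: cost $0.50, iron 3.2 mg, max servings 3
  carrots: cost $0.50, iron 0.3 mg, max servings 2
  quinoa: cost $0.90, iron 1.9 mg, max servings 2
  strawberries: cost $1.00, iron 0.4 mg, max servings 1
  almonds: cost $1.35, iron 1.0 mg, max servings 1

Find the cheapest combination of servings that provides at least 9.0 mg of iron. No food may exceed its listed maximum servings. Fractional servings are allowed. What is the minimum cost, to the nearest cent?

$1.41

Cost per mg of iron: lentils $0.1562, quinoa $0.4737, almonds $1.3500, carrots $1.6667, strawberries $2.5000.
Take 2.812 servings of lentils: +9.0 mg iron for $1.41 (total $1.41, still need 0.0 mg).
Greedy by cheapest-per-mg is optimal for a single linear constraint, so the minimum cost is $1.41.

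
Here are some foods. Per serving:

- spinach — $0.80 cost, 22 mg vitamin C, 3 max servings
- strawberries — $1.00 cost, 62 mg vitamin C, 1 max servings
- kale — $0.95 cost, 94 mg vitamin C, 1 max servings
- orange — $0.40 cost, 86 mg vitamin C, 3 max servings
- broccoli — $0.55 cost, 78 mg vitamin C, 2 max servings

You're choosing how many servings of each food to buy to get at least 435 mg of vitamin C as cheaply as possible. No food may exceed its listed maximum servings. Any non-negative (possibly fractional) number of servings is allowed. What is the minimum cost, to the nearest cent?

$2.51

Cost per mg of vitamin C: orange $0.0047, broccoli $0.0071, kale $0.0101, strawberries $0.0161, spinach $0.0364.
Take 3 servings of orange: +258.0 mg vitamin C for $1.20 (total $1.20, still need 177.0 mg).
Take 2 servings of broccoli: +156.0 mg vitamin C for $1.10 (total $2.30, still need 21.0 mg).
Take 0.2234 servings of kale: +21.0 mg vitamin C for $0.21 (total $2.51, still need 0.0 mg).
Greedy by cheapest-per-mg is optimal for a single linear constraint, so the minimum cost is $2.51.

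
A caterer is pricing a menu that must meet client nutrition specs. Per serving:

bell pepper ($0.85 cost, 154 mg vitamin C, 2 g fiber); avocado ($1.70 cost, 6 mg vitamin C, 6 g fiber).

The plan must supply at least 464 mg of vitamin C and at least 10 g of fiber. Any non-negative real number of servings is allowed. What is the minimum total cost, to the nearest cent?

$3.68

A basic optimal solution has at most two foods positive. Try each food alone and each pair with both targets met exactly.
bell pepper only: max(464/154, 10/2) = 5 servings → $4.25.
avocado only: max(464/6, 10/6) = 77.33 servings → $131.47.
bell pepper + avocado with both tight: 2.987 servings and 0.6711 servings → $3.68.
The minimum over all feasible corners is $3.68.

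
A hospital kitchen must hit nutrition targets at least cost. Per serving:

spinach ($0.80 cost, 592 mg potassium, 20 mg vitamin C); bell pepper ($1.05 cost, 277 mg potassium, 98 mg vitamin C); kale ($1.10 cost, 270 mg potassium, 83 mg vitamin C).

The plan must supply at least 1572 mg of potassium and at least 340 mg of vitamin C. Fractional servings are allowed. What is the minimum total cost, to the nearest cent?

Check every corner: each single food scaled to meet both minima, and each pair solved so both constraints bind.
spinach only: max(1572/592, 340/20) = 17 servings → $13.60.
bell pepper only: max(1572/277, 340/98) = 5.675 servings → $5.96.
kale only: max(1572/270, 340/83) = 5.822 servings → $6.40.
spinach + bell pepper with both tight: 1.141 servings and 3.237 servings → $4.31.
spinach + kale with both tight: 0.8843 servings and 3.883 servings → $4.98.
bell pepper + kale: intersection lies outside the first quadrant.
The minimum over all feasible corners is $4.31.

$4.31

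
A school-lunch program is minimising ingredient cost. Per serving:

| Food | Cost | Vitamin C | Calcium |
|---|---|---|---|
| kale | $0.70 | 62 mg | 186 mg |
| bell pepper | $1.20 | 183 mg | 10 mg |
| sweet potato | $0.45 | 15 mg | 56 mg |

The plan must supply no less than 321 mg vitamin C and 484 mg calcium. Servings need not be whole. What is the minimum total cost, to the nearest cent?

Minimising a linear cost over {vitamin C ≥ 321, calcium ≥ 484, servings ≥ 0} — the optimum is at a vertex, using one or two foods.
kale only: max(321/62, 484/186) = 5.177 servings → $3.62.
bell pepper only: max(321/183, 484/10) = 48.4 servings → $58.08.
sweet potato only: max(321/15, 484/56) = 21.4 servings → $9.63.
kale + bell pepper with both tight: 2.554 servings and 0.8887 servings → $2.85.
kale + sweet potato: intersection lies outside the first quadrant.
bell pepper + sweet potato with both tight: 1.061 servings and 8.453 servings → $5.08.
The minimum over all feasible corners is $2.85.

$2.85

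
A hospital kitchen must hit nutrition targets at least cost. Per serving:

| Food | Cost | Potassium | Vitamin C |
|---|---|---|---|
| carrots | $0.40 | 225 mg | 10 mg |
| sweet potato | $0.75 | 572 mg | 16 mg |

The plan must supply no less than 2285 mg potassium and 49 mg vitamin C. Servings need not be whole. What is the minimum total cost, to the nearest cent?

At the optimum either one food covers both requirements or two foods hit both targets exactly; no other combination can be cheaper.
carrots only: max(2285/225, 49/10) = 10.16 servings → $4.06.
sweet potato only: max(2285/572, 49/16) = 3.995 servings → $3.00.
carrots + sweet potato with both targets exact would need a negative amount; discard.
So the least-cost plan costs $3.00.

$3.00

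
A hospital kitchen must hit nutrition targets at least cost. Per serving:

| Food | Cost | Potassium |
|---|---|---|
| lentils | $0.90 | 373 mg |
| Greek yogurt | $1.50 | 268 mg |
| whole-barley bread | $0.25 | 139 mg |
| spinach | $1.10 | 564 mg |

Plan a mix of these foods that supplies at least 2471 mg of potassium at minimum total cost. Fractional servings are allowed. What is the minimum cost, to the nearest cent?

Cost per mg of potassium: whole-barley bread $0.0018, spinach $0.0020, lentils $0.0024, Greek yogurt $0.0056.
With no serving limits, use only whole-barley bread: 2471 mg / 139 mg = 17.78 servings × $0.25 = $4.44.

$4.44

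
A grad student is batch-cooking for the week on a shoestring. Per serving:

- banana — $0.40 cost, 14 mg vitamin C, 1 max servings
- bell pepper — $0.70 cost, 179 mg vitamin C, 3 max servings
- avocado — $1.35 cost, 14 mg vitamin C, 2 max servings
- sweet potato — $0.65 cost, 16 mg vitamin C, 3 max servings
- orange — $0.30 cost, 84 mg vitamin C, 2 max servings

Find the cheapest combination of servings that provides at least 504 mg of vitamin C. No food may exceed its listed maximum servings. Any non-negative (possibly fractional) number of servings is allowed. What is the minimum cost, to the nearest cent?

$1.91

Cost per mg of vitamin C: orange $0.0036, bell pepper $0.0039, banana $0.0286, sweet potato $0.0406, avocado $0.0964.
Take 2 servings of orange: +168.0 mg vitamin C for $0.60 (total $0.60, still need 336.0 mg).
Take 1.877 servings of bell pepper: +336.0 mg vitamin C for $1.31 (total $1.91, still need 0.0 mg).
Filling from the cheapest source first is optimal under one linear minimum: $1.91.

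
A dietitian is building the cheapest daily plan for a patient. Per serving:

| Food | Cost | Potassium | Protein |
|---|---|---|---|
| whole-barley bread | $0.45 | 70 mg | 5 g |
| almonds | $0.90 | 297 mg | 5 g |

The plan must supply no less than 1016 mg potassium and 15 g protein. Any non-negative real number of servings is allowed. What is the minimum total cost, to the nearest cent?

Check every corner: each single food scaled to meet both minima, and each pair solved so both constraints bind.
whole-barley bread only: max(1016/70, 15/5) = 14.51 servings → $6.53.
almonds only: max(1016/297, 15/5) = 3.421 servings → $3.08.
whole-barley bread + almonds with both targets exact would need a negative amount; discard.
So the least-cost plan costs $3.08.

$3.08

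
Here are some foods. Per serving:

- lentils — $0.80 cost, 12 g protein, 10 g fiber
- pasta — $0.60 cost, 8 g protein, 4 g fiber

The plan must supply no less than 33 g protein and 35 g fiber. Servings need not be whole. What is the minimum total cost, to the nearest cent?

$2.80

A basic optimal solution has at most two foods positive. Try each food alone and each pair with both targets met exactly.
lentils only: max(33/12, 35/10) = 3.5 servings → $2.80.
pasta only: max(33/8, 35/4) = 8.75 servings → $5.25.
lentils + pasta: intersection lies outside the first quadrant.
Cheapest feasible corner: $2.80.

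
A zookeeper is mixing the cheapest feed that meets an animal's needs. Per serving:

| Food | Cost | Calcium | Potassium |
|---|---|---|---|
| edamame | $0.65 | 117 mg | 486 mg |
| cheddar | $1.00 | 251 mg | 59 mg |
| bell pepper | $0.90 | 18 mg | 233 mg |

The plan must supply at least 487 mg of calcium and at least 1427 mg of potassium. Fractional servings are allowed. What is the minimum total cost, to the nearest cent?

For a min-cost LP with two ≥-constraints, a basic feasible solution has at most two positive variables.
edamame only: max(487/117, 1427/486) = 4.162 servings → $2.71.
cheddar only: max(487/251, 1427/59) = 24.19 servings → $24.19.
bell pepper only: max(487/18, 1427/233) = 27.06 servings → $24.35.
edamame + cheddar with both tight: 2.863 servings and 0.6058 servings → $2.47.
edamame + bell pepper with both targets exact would need a negative amount; discard.
cheddar + bell pepper with both tight: 1.529 servings and 5.737 servings → $6.69.
Cheapest feasible corner: $2.47.

$2.47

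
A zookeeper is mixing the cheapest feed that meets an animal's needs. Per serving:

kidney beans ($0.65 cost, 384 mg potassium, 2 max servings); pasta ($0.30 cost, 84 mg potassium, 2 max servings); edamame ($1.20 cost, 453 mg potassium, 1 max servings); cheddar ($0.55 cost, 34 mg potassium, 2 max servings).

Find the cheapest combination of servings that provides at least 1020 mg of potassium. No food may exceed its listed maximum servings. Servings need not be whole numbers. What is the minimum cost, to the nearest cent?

Cost per mg of potassium: kidney beans $0.0017, edamame $0.0026, pasta $0.0036, cheddar $0.0162.
Take 2 servings of kidney beans: +768.0 mg potassium for $1.30 (total $1.30, still need 252.0 mg).
Take 0.5563 servings of edamame: +252.0 mg potassium for $0.67 (total $1.97, still need 0.0 mg).
Greedy by cheapest-per-mg is optimal for a single linear constraint, so the minimum cost is $1.97.

$1.97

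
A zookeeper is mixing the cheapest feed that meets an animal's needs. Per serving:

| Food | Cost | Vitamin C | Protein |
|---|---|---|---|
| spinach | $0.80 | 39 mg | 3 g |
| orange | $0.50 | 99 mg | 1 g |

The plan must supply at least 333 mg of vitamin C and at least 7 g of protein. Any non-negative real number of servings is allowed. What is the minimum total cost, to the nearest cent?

spinach only: max(333/39, 7/3) = 8.538 servings → $6.83.
orange only: max(333/99, 7/1) = 7 servings → $3.50.
spinach + orange with both tight: 1.395 servings and 2.814 servings → $2.52.
So the least-cost plan costs $2.52.

$2.52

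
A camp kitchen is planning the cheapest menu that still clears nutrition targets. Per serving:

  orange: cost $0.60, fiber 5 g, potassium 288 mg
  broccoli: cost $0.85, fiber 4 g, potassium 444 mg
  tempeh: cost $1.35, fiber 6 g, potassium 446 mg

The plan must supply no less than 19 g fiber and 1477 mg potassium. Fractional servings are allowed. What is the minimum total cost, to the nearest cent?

$2.94

An LP optimum is at a vertex; with two nutrient constraints at most two foods are used. Check each candidate.
orange only: max(19/5, 1477/288) = 5.128 servings → $3.08.
broccoli only: max(19/4, 1477/444) = 4.75 servings → $4.04.
tempeh only: max(19/6, 1477/446) = 3.312 servings → $4.47.
orange + broccoli with both tight: 2.367 servings and 1.791 servings → $2.94.
orange + tempeh with both targets exact would need a negative amount; discard.
broccoli + tempeh with both tight: 0.4409 servings and 2.873 servings → $4.25.
So the least-cost plan costs $2.94.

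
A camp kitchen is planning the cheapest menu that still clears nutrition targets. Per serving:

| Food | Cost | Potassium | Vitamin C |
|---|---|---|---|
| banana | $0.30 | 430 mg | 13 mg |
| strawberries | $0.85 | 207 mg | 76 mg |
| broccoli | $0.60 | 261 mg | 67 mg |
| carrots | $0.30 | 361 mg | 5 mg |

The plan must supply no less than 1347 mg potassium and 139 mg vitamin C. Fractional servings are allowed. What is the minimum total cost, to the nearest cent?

With two linear requirements the optimum uses one or two foods; enumerate the corners.
banana only: max(1347/430, 139/13) = 10.69 servings → $3.21.
strawberries only: max(1347/207, 139/76) = 6.507 servings → $5.53.
broccoli only: max(1347/261, 139/67) = 5.161 servings → $3.10.
carrots only: max(1347/361, 139/5) = 27.8 servings → $8.34.
banana + strawberries with both tight: 2.454 servings and 1.409 servings → $1.93.
banana + broccoli with both tight: 2.123 servings and 1.663 servings → $1.63.
banana + carrots with both targets exact would need a negative amount; discard.
strawberries + broccoli: intersection lies outside the first quadrant.
strawberries + carrots with both tight: 1.646 servings and 2.788 servings → $2.24.
broccoli + carrots with both tight: 1.899 servings and 2.359 servings → $1.85.
Cheapest feasible corner: $1.63.

$1.63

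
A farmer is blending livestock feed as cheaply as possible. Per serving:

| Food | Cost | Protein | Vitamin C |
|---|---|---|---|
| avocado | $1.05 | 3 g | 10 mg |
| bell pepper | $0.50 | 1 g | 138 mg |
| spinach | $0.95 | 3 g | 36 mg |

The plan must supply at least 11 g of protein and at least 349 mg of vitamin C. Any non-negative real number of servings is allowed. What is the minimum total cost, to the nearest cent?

$3.80

The cheapest plan sits at a corner of the feasible region — with two constraints it uses at most two foods.
avocado only: max(11/3, 349/10) = 34.9 servings → $36.65.
bell pepper only: max(11/1, 349/138) = 11 servings → $5.50.
spinach only: max(11/3, 349/36) = 9.694 servings → $9.21.
avocado + bell pepper with both tight: 2.894 servings and 2.319 servings → $4.20.
avocado + spinach with both targets exact would need a negative amount; discard.
bell pepper + spinach with both tight: 1.722 servings and 3.093 servings → $3.80.
So the least-cost plan costs $3.80.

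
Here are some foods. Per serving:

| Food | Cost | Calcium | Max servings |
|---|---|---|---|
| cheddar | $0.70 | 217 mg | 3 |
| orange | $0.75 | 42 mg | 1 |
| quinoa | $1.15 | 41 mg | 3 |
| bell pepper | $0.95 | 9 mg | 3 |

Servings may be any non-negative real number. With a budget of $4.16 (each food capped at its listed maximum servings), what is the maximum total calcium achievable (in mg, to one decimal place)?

739.7 mg

Calcium per dollar: cheddar 310, orange 56, quinoa 35.65, bell pepper 9.474.
Take 3 servings of cheddar: spends $2.10, +651.0 mg calcium (running total 651.0 mg).
Take 1 serving of orange: spends $0.75, +42.0 mg calcium (running total 693.0 mg).
Take 1.139 servings of quinoa: spends $1.31, +46.7 mg calcium (running total 739.7 mg).
Filling greedily by calcium-per-dollar is optimal for one linear limit, giving 739.7 mg.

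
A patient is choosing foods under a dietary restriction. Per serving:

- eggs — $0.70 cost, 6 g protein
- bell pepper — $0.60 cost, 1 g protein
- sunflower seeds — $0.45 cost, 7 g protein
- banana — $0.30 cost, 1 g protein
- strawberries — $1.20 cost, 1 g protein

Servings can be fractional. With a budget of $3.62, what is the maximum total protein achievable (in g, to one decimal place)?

56.3 g

Protein per dollar: sunflower seeds 15.56, eggs 8.571, banana 3.333, bell pepper 1.667, strawberries 0.8333.
With no serving limits, spend the whole cost allowance on sunflower seeds: $3.62 / $0.45 × 7 g = 56.3 g.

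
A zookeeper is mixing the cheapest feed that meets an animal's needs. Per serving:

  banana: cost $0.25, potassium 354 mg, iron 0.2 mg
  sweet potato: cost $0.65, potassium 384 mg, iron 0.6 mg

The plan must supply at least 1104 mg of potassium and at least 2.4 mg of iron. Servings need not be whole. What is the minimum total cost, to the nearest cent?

$2.60

For a min-cost LP with two ≥-constraints, a basic feasible solution has at most two positive variables.
banana only: max(1104/354, 2.4/0.2) = 12 servings → $3.00.
sweet potato only: max(1104/384, 2.4/0.6) = 4 servings → $2.60.
banana + sweet potato: intersection lies outside the first quadrant.
So the least-cost plan costs $2.60.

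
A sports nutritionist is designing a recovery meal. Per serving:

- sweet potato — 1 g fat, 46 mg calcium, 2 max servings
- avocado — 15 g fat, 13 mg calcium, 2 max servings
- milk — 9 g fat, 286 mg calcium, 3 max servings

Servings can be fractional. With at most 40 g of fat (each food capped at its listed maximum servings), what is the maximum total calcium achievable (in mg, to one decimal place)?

Calcium per g fat: sweet potato 46, milk 31.78, avocado 0.8667.
Take 2 servings of sweet potato: uses 2 g fat, +92.0 mg calcium (running total 92.0 mg).
Take 3 servings of milk: uses 27 g fat, +858.0 mg calcium (running total 950.0 mg).
Take 0.7333 servings of avocado: uses 11 g fat, +9.5 mg calcium (running total 959.5 mg).
Greedy by best ratio exhausts the fat allowance optimally: 959.5 mg.

959.5 mg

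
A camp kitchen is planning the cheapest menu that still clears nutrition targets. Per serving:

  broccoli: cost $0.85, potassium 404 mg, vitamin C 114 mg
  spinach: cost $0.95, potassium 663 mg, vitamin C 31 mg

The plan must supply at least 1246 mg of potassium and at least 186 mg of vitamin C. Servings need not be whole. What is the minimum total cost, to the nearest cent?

This is a tiny linear program; its minimum lies at a vertex of the feasible set. List the vertices and price them.
broccoli only: max(1246/404, 186/114) = 3.084 servings → $2.62.
spinach only: max(1246/663, 186/31) = 6 servings → $5.70.
broccoli + spinach with both tight: 1.343 servings and 1.061 servings → $2.15.
So the least-cost plan costs $2.15.

$2.15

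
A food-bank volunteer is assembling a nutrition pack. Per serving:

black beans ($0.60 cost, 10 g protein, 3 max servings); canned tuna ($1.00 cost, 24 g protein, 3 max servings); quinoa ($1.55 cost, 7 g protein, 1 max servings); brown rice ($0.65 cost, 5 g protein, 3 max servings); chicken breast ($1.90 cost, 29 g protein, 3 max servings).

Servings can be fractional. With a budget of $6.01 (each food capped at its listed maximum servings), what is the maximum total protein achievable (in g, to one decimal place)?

Protein per dollar: canned tuna 24, black beans 16.67, chicken breast 15.26, brown rice 7.692, quinoa 4.516.
Take 3 servings of canned tuna: spends $3.00, +72.0 g protein (running total 72.0 g).
Take 3 servings of black beans: spends $1.80, +30.0 g protein (running total 102.0 g).
Take 0.6368 servings of chicken breast: spends $1.21, +18.5 g protein (running total 120.5 g).
Greedy by best ratio exhausts the cost allowance optimally: 120.5 g.

120.5 g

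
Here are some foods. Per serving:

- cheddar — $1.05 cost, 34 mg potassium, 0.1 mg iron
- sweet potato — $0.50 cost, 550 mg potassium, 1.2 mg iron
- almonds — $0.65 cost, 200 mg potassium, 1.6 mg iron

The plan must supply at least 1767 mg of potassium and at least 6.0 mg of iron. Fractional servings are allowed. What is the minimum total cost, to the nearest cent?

$2.47

For a min-cost LP with two ≥-constraints, a basic feasible solution has at most two positive variables.
cheddar only: max(1767/34, 6.0/0.1) = 60 servings → $63.00.
sweet potato only: max(1767/550, 6.0/1.2) = 5 servings → $2.50.
almonds only: max(1767/200, 6.0/1.6) = 8.835 servings → $5.74.
cheddar + sweet potato with both targets exact would need a negative amount; discard.
cheddar + almonds with both tight: 47.3 servings and 0.7936 servings → $50.18.
sweet potato + almonds with both tight: 2.542 servings and 1.843 servings → $2.47.
The minimum over all feasible corners is $2.47.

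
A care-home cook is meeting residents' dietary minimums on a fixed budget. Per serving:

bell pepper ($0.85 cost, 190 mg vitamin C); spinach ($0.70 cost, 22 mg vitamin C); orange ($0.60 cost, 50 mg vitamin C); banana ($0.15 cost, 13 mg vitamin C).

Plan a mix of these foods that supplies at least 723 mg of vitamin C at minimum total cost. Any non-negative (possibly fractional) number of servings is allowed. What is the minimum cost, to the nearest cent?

$3.23

Cost per mg of vitamin C: bell pepper $0.0045, banana $0.0115, orange $0.0120, spinach $0.0318.
With no serving limits, use only bell pepper: 723 mg / 190 mg = 3.805 servings × $0.85 = $3.23.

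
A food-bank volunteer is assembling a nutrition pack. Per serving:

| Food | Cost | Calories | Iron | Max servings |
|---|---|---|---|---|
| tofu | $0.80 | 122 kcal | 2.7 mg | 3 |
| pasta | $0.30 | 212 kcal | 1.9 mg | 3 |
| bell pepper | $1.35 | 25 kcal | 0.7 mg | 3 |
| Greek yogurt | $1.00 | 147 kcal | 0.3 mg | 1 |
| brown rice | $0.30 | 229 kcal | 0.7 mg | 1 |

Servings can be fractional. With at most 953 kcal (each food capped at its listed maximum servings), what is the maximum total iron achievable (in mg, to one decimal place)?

14.8 mg

Iron per kcal: bell pepper 0.028, tofu 0.02213, pasta 0.008962, brown rice 0.003057, Greek yogurt 0.002041.
Take 3 servings of bell pepper: uses 75 kcal, +2.1 mg iron (running total 2.1 mg).
Take 3 servings of tofu: uses 366 kcal, +8.1 mg iron (running total 10.2 mg).
Take 2.415 servings of pasta: uses 512 kcal, +4.6 mg iron (running total 14.8 mg).
Greedy by best ratio exhausts the calories allowance optimally: 14.8 mg.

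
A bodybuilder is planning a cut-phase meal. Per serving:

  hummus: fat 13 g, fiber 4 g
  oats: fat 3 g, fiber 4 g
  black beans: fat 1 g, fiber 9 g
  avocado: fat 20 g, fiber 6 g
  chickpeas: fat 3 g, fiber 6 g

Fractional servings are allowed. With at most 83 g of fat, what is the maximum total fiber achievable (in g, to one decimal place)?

747.0 g

Fiber per g fat: black beans 9, chickpeas 2, oats 1.333, hummus 0.3077, avocado 0.3.
With no serving limits, spend the whole fat allowance on black beans: 83 g / 1 g × 9 g = 747.0 g.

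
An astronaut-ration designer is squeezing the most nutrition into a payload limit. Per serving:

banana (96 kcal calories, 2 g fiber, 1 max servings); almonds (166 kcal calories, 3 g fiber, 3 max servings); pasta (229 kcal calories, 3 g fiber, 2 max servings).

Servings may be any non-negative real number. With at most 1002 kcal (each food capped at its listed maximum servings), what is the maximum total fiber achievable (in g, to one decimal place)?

16.3 g

Fiber per kcal: banana 0.02083, almonds 0.01807, pasta 0.0131.
Take 1 serving of banana: uses 96 kcal, +2.0 g fiber (running total 2.0 g).
Take 3 servings of almonds: uses 498 kcal, +9.0 g fiber (running total 11.0 g).
Take 1.782 servings of pasta: uses 408 kcal, +5.3 g fiber (running total 16.3 g).
Greedy by best ratio exhausts the calories allowance optimally: 16.3 g.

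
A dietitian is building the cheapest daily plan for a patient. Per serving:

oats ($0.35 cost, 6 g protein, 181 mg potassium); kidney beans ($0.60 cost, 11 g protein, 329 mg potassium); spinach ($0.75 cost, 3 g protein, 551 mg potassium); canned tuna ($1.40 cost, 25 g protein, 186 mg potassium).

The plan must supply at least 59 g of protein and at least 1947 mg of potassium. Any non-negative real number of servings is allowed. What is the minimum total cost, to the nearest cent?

The cheapest plan sits at a corner of the feasible region — with two constraints it uses at most two foods.
oats only: max(59/6, 1947/181) = 10.76 servings → $3.76.
kidney beans only: max(59/11, 1947/329) = 5.918 servings → $3.55.
spinach only: max(59/3, 1947/551) = 19.67 servings → $14.75.
canned tuna only: max(59/25, 1947/186) = 10.47 servings → $14.65.
oats + kidney beans: the both-tight solution has a negative serving — not a feasible corner.
oats + spinach with both tight: 9.652 servings and 0.363 servings → $3.65.
oats + canned tuna: intersection lies outside the first quadrant.
kidney beans + spinach with both tight: 5.256 servings and 0.3953 servings → $3.45.
kidney beans + canned tuna: the both-tight solution has a negative serving — not a feasible corner.
spinach + canned tuna with both tight: 2.852 servings and 2.018 servings → $4.96.
The minimum over all feasible corners is $3.45.

$3.45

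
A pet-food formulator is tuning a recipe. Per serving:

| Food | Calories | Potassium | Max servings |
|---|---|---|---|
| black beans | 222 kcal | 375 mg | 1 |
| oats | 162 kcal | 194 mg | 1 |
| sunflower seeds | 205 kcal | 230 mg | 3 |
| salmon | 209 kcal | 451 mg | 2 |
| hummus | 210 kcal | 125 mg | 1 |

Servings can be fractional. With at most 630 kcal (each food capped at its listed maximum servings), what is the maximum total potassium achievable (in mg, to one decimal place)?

Potassium per kcal: salmon 2.158, black beans 1.689, oats 1.198, sunflower seeds 1.122, hummus 0.5952.
Take 2 servings of salmon: uses 418 kcal, +902.0 mg potassium (running total 902.0 mg).
Take 0.955 servings of black beans: uses 212 kcal, +358.1 mg potassium (running total 1260.1 mg).
Filling greedily by potassium-per-kcal is optimal for one linear limit, giving 1260.1 mg.

1260.1 mg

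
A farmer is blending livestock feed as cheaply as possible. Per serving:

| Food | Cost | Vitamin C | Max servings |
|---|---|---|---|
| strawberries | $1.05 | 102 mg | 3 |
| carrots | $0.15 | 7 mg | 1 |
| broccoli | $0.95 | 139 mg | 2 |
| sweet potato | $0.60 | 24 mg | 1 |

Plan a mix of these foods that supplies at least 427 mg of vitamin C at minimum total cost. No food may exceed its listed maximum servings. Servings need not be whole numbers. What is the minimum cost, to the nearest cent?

$3.43

Cost per mg of vitamin C: broccoli $0.0068, strawberries $0.0103, carrots $0.0214, sweet potato $0.0250.
Take 2 servings of broccoli: +278.0 mg vitamin C for $1.90 (total $1.90, still need 149.0 mg).
Take 1.461 servings of strawberries: +149.0 mg vitamin C for $1.53 (total $3.43, still need 0.0 mg).
Filling from the cheapest source first is optimal under one linear minimum: $3.43.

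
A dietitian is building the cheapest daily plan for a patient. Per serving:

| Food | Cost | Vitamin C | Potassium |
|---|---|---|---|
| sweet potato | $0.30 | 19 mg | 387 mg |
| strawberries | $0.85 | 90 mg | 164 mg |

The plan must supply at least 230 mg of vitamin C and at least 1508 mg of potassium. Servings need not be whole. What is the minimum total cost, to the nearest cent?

Minimising a linear cost over {vitamin C ≥ 230, potassium ≥ 1508, servings ≥ 0} — the optimum is at a vertex, using one or two foods.
sweet potato only: max(230/19, 1508/387) = 12.11 servings → $3.63.
strawberries only: max(230/90, 1508/164) = 9.195 servings → $7.82.
sweet potato + strawberries with both tight: 3.09 servings and 1.903 servings → $2.54.
The minimum over all feasible corners is $2.54.

$2.54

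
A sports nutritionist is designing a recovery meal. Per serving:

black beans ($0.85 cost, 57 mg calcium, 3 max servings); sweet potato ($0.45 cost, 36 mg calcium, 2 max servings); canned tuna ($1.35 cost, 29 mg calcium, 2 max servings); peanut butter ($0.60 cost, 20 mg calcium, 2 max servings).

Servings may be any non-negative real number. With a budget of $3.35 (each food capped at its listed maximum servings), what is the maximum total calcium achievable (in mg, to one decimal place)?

Calcium per dollar: sweet potato 80, black beans 67.06, peanut butter 33.33, canned tuna 21.48.
Take 2 servings of sweet potato: spends $0.90, +72.0 mg calcium (running total 72.0 mg).
Take 2.882 servings of black beans: spends $2.45, +164.3 mg calcium (running total 236.3 mg).
Greedy by best ratio exhausts the cost allowance optimally: 236.3 mg.

236.3 mg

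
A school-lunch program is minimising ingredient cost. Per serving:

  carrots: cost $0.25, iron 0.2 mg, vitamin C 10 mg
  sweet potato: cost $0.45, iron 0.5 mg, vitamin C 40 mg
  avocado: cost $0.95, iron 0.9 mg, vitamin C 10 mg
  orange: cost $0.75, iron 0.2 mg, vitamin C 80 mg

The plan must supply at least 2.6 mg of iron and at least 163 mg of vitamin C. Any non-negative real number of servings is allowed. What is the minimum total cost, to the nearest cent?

$2.34

The cheapest plan sits at a corner of the feasible region — with two constraints it uses at most two foods.
carrots only: max(2.6/0.2, 163/10) = 16.3 servings → $4.08.
sweet potato only: max(2.6/0.5, 163/40) = 5.2 servings → $2.34.
avocado only: max(2.6/0.9, 163/10) = 16.3 servings → $15.48.
orange only: max(2.6/0.2, 163/80) = 13 servings → $9.75.
carrots + sweet potato with both tight: 7.5 servings and 2.2 servings → $2.87.
carrots + avocado: the both-tight solution has a negative serving — not a feasible corner.
carrots + orange with both tight: 12.53 servings and 0.4714 servings → $3.49.
sweet potato + avocado with both tight: 3.894 servings and 0.7258 servings → $2.44.
sweet potato + orange with both targets exact would need a negative amount; discard.
avocado + orange with both tight: 2.506 servings and 1.724 servings → $3.67.
So the least-cost plan costs $2.34.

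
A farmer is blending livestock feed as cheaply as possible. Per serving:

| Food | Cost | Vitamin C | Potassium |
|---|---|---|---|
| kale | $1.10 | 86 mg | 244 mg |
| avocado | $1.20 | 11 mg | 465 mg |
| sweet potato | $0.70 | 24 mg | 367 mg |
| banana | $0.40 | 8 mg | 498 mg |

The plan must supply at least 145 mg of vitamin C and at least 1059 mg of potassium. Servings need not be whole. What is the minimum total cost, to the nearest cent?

$2.26

An LP optimum is at a vertex; with two nutrient constraints at most two foods are used. Check each candidate.
kale only: max(145/86, 1059/244) = 4.34 servings → $4.77.
avocado only: max(145/11, 1059/465) = 13.18 servings → $15.82.
sweet potato only: max(145/24, 1059/367) = 6.042 servings → $4.23.
banana only: max(145/8, 1059/498) = 18.12 servings → $7.25.
kale + avocado with both tight: 1.495 servings and 1.493 servings → $3.44.
kale + sweet potato with both tight: 1.081 servings and 2.167 servings → $2.71.
kale + banana with both tight: 1.559 servings and 1.363 servings → $2.26.
avocado + sweet potato: the both-tight solution has a negative serving — not a feasible corner.
avocado + banana with both targets exact would need a negative amount; discard.
sweet potato + banana with both targets exact would need a negative amount; discard.
So the least-cost plan costs $2.26.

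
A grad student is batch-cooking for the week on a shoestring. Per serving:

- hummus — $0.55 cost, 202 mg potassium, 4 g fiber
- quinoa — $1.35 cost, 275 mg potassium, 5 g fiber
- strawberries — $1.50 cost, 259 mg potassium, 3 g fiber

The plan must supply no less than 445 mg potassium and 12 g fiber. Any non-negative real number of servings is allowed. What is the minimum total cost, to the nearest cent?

This is a tiny linear program; its minimum lies at a vertex of the feasible set. List the vertices and price them.
hummus only: max(445/202, 12/4) = 3 servings → $1.65.
quinoa only: max(445/275, 12/5) = 2.4 servings → $3.24.
strawberries only: max(445/259, 12/3) = 4 servings → $6.00.
hummus + quinoa: intersection lies outside the first quadrant.
hummus + strawberries: intersection lies outside the first quadrant.
quinoa + strawberries with both targets exact would need a negative amount; discard.
So the least-cost plan costs $1.65.

$1.65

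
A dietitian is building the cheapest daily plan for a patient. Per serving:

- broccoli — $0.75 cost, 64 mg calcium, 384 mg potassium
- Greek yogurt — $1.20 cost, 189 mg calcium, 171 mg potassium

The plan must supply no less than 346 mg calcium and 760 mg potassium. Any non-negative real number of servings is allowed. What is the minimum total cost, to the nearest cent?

$2.67

Minimising a linear cost over {calcium ≥ 346, potassium ≥ 760, servings ≥ 0} — the optimum is at a vertex, using one or two foods.
broccoli only: max(346/64, 760/384) = 5.406 servings → $4.05.
Greek yogurt only: max(346/189, 760/171) = 4.444 servings → $5.33.
broccoli + Greek yogurt with both tight: 1.371 servings and 1.367 servings → $2.67.
So the least-cost plan costs $2.67.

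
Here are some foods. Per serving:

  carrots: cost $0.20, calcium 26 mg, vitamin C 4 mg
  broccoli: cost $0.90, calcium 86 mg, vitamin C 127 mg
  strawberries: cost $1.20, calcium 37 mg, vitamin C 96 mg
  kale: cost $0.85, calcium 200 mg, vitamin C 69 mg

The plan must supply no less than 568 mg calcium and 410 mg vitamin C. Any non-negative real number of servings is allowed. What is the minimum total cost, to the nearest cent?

$3.59

With two linear requirements the optimum uses one or two foods; enumerate the corners.
carrots only: max(568/26, 410/4) = 102.5 servings → $20.50.
broccoli only: max(568/86, 410/127) = 6.605 servings → $5.94.
strawberries only: max(568/37, 410/96) = 15.35 servings → $18.42.
kale only: max(568/200, 410/69) = 5.942 servings → $5.05.
carrots + broccoli with both tight: 12.47 servings and 2.836 servings → $5.05.
carrots + strawberries with both tight: 16.76 servings and 3.572 servings → $7.64.
carrots + kale with both targets exact would need a negative amount; discard.
broccoli + strawberries: the both-tight solution has a negative serving — not a feasible corner.
broccoli + kale with both tight: 2.199 servings and 1.894 servings → $3.59.
strawberries + kale with both tight: 2.572 servings and 2.364 servings → $5.10.
The minimum over all feasible corners is $3.59.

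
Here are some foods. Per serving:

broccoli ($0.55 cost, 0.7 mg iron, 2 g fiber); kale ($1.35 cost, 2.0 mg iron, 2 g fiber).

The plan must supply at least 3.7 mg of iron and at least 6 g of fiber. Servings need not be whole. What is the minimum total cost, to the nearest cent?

Check every corner: each single food scaled to meet both minima, and each pair solved so both constraints bind.
broccoli only: max(3.7/0.7, 6/2) = 5.286 servings → $2.91.
kale only: max(3.7/2.0, 6/2) = 3 servings → $4.05.
broccoli + kale with both tight: 1.769 servings and 1.231 servings → $2.63.
The minimum over all feasible corners is $2.63.

$2.63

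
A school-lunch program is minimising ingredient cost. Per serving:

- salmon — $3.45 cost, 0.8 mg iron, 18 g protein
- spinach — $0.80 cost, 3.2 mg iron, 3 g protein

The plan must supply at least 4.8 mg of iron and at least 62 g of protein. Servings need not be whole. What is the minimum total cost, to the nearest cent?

$12.03

An LP optimum is at a vertex; with two nutrient constraints at most two foods are used. Check each candidate.
salmon only: max(4.8/0.8, 62/18) = 6 servings → $20.70.
spinach only: max(4.8/3.2, 62/3) = 20.67 servings → $16.53.
salmon + spinach with both tight: 3.333 servings and 0.6667 servings → $12.03.
The minimum over all feasible corners is $12.03.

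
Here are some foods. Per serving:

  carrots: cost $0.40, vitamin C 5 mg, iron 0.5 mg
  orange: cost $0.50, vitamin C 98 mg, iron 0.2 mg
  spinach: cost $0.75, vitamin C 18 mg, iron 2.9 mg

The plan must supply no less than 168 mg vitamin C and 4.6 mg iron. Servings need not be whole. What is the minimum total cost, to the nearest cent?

carrots only: max(168/5, 4.6/0.5) = 33.6 servings → $13.44.
orange only: max(168/98, 4.6/0.2) = 23 servings → $11.50.
spinach only: max(168/18, 4.6/2.9) = 9.333 servings → $7.00.
carrots + orange with both tight: 8.692 servings and 1.271 servings → $4.11.
carrots + spinach: the both-tight solution has a negative serving — not a feasible corner.
orange + spinach with both tight: 1.441 servings and 1.487 servings → $1.84.
So the least-cost plan costs $1.84.

$1.84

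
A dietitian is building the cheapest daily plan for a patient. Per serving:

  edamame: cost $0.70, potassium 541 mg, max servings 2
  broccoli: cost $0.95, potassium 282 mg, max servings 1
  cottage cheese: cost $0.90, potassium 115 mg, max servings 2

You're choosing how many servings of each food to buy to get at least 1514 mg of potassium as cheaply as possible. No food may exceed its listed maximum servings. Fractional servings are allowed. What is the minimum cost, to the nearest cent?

Cost per mg of potassium: edamame $0.0013, broccoli $0.0034, cottage cheese $0.0078.
Take 2 servings of edamame: +1082.0 mg potassium for $1.40 (total $1.40, still need 432.0 mg).
Take 1 serving of broccoli: +282.0 mg potassium for $0.95 (total $2.35, still need 150.0 mg).
Take 1.304 servings of cottage cheese: +150.0 mg potassium for $1.17 (total $3.52, still need 0.0 mg).
Greedy by cheapest-per-mg is optimal for a single linear constraint, so the minimum cost is $3.52.

$3.52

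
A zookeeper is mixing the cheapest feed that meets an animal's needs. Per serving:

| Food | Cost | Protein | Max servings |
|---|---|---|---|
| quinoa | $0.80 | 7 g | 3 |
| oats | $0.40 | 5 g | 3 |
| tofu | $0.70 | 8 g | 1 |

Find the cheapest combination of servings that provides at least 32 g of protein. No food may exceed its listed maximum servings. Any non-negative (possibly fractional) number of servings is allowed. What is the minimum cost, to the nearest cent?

$2.93

Cost per g of protein: oats $0.0800, tofu $0.0875, quinoa $0.1143.
Take 3 servings of oats: +15.0 g protein for $1.20 (total $1.20, still need 17.0 g).
Take 1 serving of tofu: +8.0 g protein for $0.70 (total $1.90, still need 9.0 g).
Take 1.286 servings of quinoa: +9.0 g protein for $1.03 (total $2.93, still need 0.0 g).
Greedy by cheapest-per-g is optimal for a single linear constraint, so the minimum cost is $2.93.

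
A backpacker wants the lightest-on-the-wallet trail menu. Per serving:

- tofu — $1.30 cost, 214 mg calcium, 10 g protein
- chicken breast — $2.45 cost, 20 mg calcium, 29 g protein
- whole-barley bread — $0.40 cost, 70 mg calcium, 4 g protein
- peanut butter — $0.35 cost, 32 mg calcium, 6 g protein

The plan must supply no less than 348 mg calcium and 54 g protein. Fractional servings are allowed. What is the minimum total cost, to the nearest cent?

$3.36

A basic optimal solution has at most two foods positive. Try each food alone and each pair with both targets met exactly.
tofu only: max(348/214, 54/10) = 5.4 servings → $7.02.
chicken breast only: max(348/20, 54/29) = 17.4 servings → $42.63.
whole-barley bread only: max(348/70, 54/4) = 13.5 servings → $5.40.
peanut butter only: max(348/32, 54/6) = 10.88 servings → $3.81.
tofu + chicken breast with both tight: 1.5 servings and 1.345 servings → $5.25.
tofu + whole-barley bread: intersection lies outside the first quadrant.
tofu + peanut butter with both tight: 0.3734 servings and 8.378 servings → $3.42.
chicken breast + whole-barley bread with both tight: 1.225 servings and 4.622 servings → $4.85.
chicken breast + peanut butter: intersection lies outside the first quadrant.
whole-barley bread + peanut butter with both tight: 1.233 servings and 8.178 servings → $3.36.
Cheapest feasible corner: $3.36.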